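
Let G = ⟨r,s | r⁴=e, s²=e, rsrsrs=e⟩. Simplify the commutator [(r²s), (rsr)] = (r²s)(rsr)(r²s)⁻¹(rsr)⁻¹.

[(r²s), (rsr)] = (r²s)·(rsr)·(r²s)⁻¹·(rsr)⁻¹.
  (r²s) · (rsr) = rs
  (rs) · (sr²) = r³
  (r³) · (r³sr³) = r²sr³

Answer: r²sr³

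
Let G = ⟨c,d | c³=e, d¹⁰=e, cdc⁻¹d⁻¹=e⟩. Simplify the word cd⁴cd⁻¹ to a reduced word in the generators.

Multiply left to right, reducing at each step:
  c · d⁴ = cd⁴
  (cd⁴) · c = c²d⁴
  (c²d⁴) · d⁻¹ = c²d³

Answer: c²d³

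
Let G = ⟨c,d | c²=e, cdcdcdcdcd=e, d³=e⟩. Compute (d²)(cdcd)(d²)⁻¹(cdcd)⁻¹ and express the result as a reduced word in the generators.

[(d²), (cdcd)] = (d²)·(cdcd)·(d²)⁻¹·(cdcd)⁻¹.
  (d²) · (cdcd) = d²cdcd
  (d²cdcd) · d = d²cdcd²
  (d²cdcd²) · (d²cd²c) = dcd²cdc

Answer: dcd²cdc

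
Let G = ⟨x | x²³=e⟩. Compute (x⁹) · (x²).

Compute (x⁹) · (x²) by multiplying left to right and reducing via the relations at each step:
  (x⁹) · x² = x¹¹

Answer: x¹¹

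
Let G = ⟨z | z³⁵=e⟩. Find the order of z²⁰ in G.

Compute successive powers until reaching e:
  (z²⁰)¹ = z²⁰, (z²⁰)² = z⁵, (z²⁰)³ = z²⁵, (z²⁰)⁴ = z¹⁰, (z²⁰)⁵ = z³⁰, (z²⁰)⁶ = z¹⁵, (z²⁰)⁷ = e.
The smallest positive k with (z²⁰)ᵏ = e is 7.

Answer: 7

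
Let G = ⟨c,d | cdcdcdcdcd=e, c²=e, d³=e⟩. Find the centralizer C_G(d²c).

⟨d²c⟩ ⊆ C_G(d²c) since powers of d²c commute with d²c; so |C_G(d²c)| ≥ |⟨d²c⟩| = 5.
By orbit–stabilizer, |C_G(d²c)| = |G| / |conj. class of d²c| = 60 / 12 = 5.
The 5 elements commuting with d²c are {e, cd, cdcd, d²cd²c, d²c}.

Answer: {e, cd, cdcd, d²cd²c, d²c}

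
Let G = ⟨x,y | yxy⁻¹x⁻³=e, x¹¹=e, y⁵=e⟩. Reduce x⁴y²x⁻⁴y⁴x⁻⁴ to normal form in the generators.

Multiply left to right, reducing at each step:
  (x⁴) · y² = x⁴y²
  (x⁴y²) · x⁻⁴ = xy²
  (xy²) · y⁴ = xy
  (xy) · x⁻⁴ = y

Answer: y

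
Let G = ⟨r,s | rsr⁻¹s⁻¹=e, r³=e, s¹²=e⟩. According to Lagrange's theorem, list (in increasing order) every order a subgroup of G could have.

|G| = 36 = 2² · 3². By Lagrange's theorem the order of any subgroup divides 36; the divisors of 36 are 1, 2, 3, 4, 6, 9, 12, 18, 36.

Answer: 1, 2, 3, 4, 6, 9, 12, 18, 36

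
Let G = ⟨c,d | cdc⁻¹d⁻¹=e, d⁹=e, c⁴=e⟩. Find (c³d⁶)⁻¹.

The order of (c³d⁶) is 12 (smallest k with (c³d⁶)ᵏ = e), so (c³d⁶)⁻¹ = (c³d⁶)¹¹ = cd³.
Check: (c³d⁶) · (cd³) → (c³d⁶) · c = d⁶;   (d⁶) · d³ = e, giving e as required.

Answer: cd³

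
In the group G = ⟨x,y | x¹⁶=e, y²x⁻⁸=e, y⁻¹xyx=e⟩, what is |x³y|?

Compute successive powers until reaching e:
  (x³y)¹ = x³y, (x³y)² = x⁸, (x³y)³ = x³y⁻¹, (x³y)⁴ = e.
The smallest positive k with (x³y)ᵏ = e is 4.

Answer: 4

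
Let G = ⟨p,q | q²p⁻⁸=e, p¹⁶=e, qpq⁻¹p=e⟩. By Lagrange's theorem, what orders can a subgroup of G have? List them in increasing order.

|G| = 32 = 2⁵. By Lagrange's theorem the order of any subgroup divides 32; the divisors of 32 are 1, 2, 4, 8, 16, 32.

Answer: 1, 2, 4, 8, 16, 32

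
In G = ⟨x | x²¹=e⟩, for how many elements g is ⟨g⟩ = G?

G is cyclic of order 21. An element generates G iff its order is 21, and a cyclic group of order 21 has exactly φ(21) = 12 such elements.

Answer: 12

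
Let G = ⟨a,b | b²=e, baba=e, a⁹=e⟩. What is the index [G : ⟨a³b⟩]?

First find ord(a³b) by computing successive powers:
  (a³b)¹ = a³b, (a³b)² = e.
So |⟨a³b⟩| = ord(a³b) = 2. With |G| = 18, by Lagrange [G : ⟨a³b⟩] = 18/2 = 9.

Answer: 9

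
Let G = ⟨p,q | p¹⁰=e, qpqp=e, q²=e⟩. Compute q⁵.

Compute successive powers of q, reducing at each step:
  q²: q · q = e
  q³: e · q = q
  q⁴: q · q = e
  q⁵: e · q = q

Answer: q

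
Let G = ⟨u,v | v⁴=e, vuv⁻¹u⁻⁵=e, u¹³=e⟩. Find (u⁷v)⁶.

Compute successive powers of (u⁷v), reducing at each step:
  (u⁷v)²: (u⁷v) · u⁷ = u³v;   (u³v) · v = u³v²
  (u⁷v)³: (u³v²) · u⁷ = u⁹v²;   (u⁹v²) · v = u⁹v³
  (u⁷v)⁴: (u⁹v³) · u⁷ = v³;   (v³) · v = e
  (u⁷v)⁵: e · u⁷ = u⁷;   (u⁷) · v = u⁷v
  (u⁷v)⁶: (u⁷v) · u⁷ = u³v;   (u³v) · v = u³v²

Answer: u³v²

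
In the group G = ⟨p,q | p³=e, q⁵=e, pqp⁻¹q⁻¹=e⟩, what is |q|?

Compute successive powers until reaching e:
  q¹ = q, q² = q², q³ = q³, q⁴ = q⁴, q⁵ = e.
The smallest positive k with qᵏ = e is 5.

Answer: 5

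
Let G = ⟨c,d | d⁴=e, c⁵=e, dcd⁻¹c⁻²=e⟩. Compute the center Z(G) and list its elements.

An element z ∈ Z(G) iff z commutes with every generator.
For example e is central: e·c = c = c·e; e·d = d = d·e.
Whereas c ∉ Z(G) since c·d = cd ≠ c²d = d·c.
Checking each of the 20 elements this way gives Z(G) = {e}, of order 1.

Answer: {e}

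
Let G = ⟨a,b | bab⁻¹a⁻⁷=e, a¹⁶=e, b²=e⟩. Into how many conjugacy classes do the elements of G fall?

The conjugacy classes (representative and size) are:
  [e] (size 1), [a] (size 2), [a¹⁴] (size 2), [a³] (size 2), [a⁴] (size 2), [a¹⁰] (size 2), [a⁸] (size 1), [a⁹] (size 2), [a¹¹] (size 2), [a¹⁰b] (size 8), [ab] (size 8).
Class equation: 1 + 2 + 2 + 2 + 2 + 2 + 1 + 2 + 2 + 8 + 8 = 32 = |G|. So G has 11 conjugacy classes.

Answer: 11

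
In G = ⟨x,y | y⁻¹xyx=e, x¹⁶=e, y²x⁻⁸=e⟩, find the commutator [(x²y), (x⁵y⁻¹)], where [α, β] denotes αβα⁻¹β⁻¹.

[(x²y), (x⁵y⁻¹)] = (x²y)·(x⁵y⁻¹)·(x²y)⁻¹·(x⁵y⁻¹)⁻¹.
  (x²y) · (x⁵y⁻¹) = x¹³
  (x¹³) · (x²y⁻¹) = x⁷y
  (x⁷y) · (x⁵y) = x¹⁰

Answer: x¹⁰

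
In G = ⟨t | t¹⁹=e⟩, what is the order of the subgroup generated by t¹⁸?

|⟨t¹⁸⟩| equals the order of t¹⁸. Compute successive powers until reaching e:
  (t¹⁸)¹ = t¹⁸, (t¹⁸)² = t¹⁷, (t¹⁸)³ = t¹⁶, (t¹⁸)⁴ = t¹⁵, (t¹⁸)⁵ = t¹⁴, (t¹⁸)⁶ = t¹³, (t¹⁸)⁷ = t¹², (t¹⁸)⁸ = t¹¹, (t¹⁸)⁹ = t¹⁰, (t¹⁸)¹⁰ = t⁹, (t¹⁸)¹¹ = t⁸, (t¹⁸)¹² = t⁷, (t¹⁸)¹³ = t⁶, (t¹⁸)¹⁴ = t⁵, (t¹⁸)¹⁵ = t⁴, (t¹⁸)¹⁶ = t³, (t¹⁸)¹⁷ = t², (t¹⁸)¹⁸ = t, (t¹⁸)¹⁹ = e.
The smallest positive k with (t¹⁸)ᵏ = e is 19, so |⟨t¹⁸⟩| = 19.

Answer: 19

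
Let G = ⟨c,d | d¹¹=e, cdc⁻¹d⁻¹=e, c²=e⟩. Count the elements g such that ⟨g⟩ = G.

G is cyclic of order 22. An element generates G iff its order is 22, and a cyclic group of order 22 has exactly φ(22) = 10 such elements.

Answer: 10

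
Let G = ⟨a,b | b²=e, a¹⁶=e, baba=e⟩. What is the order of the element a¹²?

Compute successive powers until reaching e:
  (a¹²)¹ = a¹², (a¹²)² = a⁸, (a¹²)³ = a⁴, (a¹²)⁴ = e.
The smallest positive k with (a¹²)ᵏ = e is 4.

Answer: 4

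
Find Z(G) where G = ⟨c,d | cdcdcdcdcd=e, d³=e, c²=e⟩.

An element z ∈ Z(G) iff z commutes with every generator.
For example e is central: e·c = c = c·e; e·d = d = d·e.
Whereas c ∉ Z(G) since c·d = cd ≠ dc = d·c.
Checking each of the 60 elements this way gives Z(G) = {e}, of order 1.

Answer: {e}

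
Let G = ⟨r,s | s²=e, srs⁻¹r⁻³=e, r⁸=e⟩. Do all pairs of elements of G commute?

r·s = rs but s·r = r³s, so r·s ≠ s·r and G is not abelian.

Answer: No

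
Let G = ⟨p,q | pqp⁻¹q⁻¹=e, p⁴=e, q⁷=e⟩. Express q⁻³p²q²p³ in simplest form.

Multiply left to right, reducing at each step:
  (q⁴) · p² = p²q⁴
  (p²q⁴) · q² = p²q⁶
  (p²q⁶) · p³ = pq⁶

Answer: pq⁶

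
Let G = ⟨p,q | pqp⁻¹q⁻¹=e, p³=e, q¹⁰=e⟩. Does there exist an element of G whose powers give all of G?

|G| = 30. The element pq has order 30 (its powers give 30 distinct elements), so ⟨pq⟩ = G and G is cyclic.

Answer: Yes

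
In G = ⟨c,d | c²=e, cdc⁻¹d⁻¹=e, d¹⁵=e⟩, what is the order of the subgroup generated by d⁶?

|⟨d⁶⟩| equals the order of d⁶. Compute successive powers until reaching e:
  (d⁶)¹ = d⁶, (d⁶)² = d¹², (d⁶)³ = d³, (d⁶)⁴ = d⁹, (d⁶)⁵ = e.
The smallest positive k with (d⁶)ᵏ = e is 5, so |⟨d⁶⟩| = 5.

Answer: 5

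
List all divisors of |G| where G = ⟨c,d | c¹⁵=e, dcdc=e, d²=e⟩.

|G| = 30 = 2 · 3 · 5. By Lagrange's theorem the order of any subgroup divides 30; the divisors of 30 are 1, 2, 3, 5, 6, 10, 15, 30.

Answer: 1, 2, 3, 5, 6, 10, 15, 30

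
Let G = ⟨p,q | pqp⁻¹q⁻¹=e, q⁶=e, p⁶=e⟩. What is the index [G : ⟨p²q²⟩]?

First find ord(p²q²) by computing successive powers:
  (p²q²)¹ = p²q², (p²q²)² = p⁴q⁴, (p²q²)³ = e.
So |⟨p²q²⟩| = ord(p²q²) = 3. With |G| = 36, by Lagrange [G : ⟨p²q²⟩] = 36/3 = 12.

Answer: 12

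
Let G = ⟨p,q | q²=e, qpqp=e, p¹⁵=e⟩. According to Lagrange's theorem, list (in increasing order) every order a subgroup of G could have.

|G| = 30 = 2 · 3 · 5. By Lagrange's theorem the order of any subgroup divides 30; the divisors of 30 are 1, 2, 3, 5, 6, 10, 15, 30.

Answer: 1, 2, 3, 5, 6, 10, 15, 30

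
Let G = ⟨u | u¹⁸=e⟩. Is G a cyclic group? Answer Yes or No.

|G| = 18. The element u has order 18 (its powers give 18 distinct elements), so ⟨u⟩ = G and G is cyclic.

Answer: Yes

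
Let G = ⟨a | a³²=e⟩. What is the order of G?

G is generated by a single element, so G is cyclic. The relator gives a³² = e and no smaller power is forced to be e, so the 32 powers {a, e, a², a³, a⁴, a⁵, a⁶, a⁷, a⁸, a⁹, a²², a²³, a²¹, a²⁰, a²⁴, a²⁵, a²⁶, a²⁷, a²⁸, a²⁹, a³¹, a³⁰, a¹², a¹³, a¹¹, a¹⁰, a¹⁴, a¹⁵, a¹⁶, a¹⁷, a¹⁸, a¹⁹} are distinct. Hence |G| = 32.

Answer: 32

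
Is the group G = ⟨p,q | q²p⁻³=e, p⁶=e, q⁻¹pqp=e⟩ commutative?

p·q = pq but q·p = p²q⁻¹, so p·q ≠ q·p and G is not abelian.

Answer: No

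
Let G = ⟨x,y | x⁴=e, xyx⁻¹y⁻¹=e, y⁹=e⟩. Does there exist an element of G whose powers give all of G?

|G| = 36. The element xy has order 36 (its powers give 36 distinct elements), so ⟨xy⟩ = G and G is cyclic.

Answer: Yes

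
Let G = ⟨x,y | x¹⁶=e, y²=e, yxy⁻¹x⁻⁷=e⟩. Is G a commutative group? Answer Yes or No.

x·y = xy but y·x = x⁷y, so x·y ≠ y·x and G is not abelian.

Answer: No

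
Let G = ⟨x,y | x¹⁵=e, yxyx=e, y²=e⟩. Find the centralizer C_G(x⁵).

⟨x⁵⟩ ⊆ C_G(x⁵) since powers of x⁵ commute with x⁵; so |C_G(x⁵)| ≥ |⟨x⁵⟩| = 3.
By orbit–stabilizer, |C_G(x⁵)| = |G| / |conj. class of x⁵| = 30 / 2 = 15.
The 15 elements commuting with x⁵ are {e, x, x², x³, x⁴, x⁵, x⁶, x⁷, x⁸, x⁹, x¹⁰, x¹¹, x¹², x¹³, x¹⁴}.

Answer: {e, x, x², x³, x⁴, x⁵, x⁶, x⁷, x⁸, x⁹, x¹⁰, x¹¹, x¹², x¹³, x¹⁴}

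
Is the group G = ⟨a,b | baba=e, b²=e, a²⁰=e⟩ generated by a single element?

Every cyclic group is abelian. But a·b = ab while b·a = a¹⁹b, so a·b ≠ b·a and G is not abelian. Hence G is not cyclic.

Answer: No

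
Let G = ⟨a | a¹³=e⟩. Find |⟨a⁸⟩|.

|⟨a⁸⟩| equals the order of a⁸. Compute successive powers until reaching e:
  (a⁸)¹ = a⁸, (a⁸)² = a³, (a⁸)³ = a¹¹, (a⁸)⁴ = a⁶, (a⁸)⁵ = a, (a⁸)⁶ = a⁹, (a⁸)⁷ = a⁴, (a⁸)⁸ = a¹², (a⁸)⁹ = a⁷, (a⁸)¹⁰ = a², (a⁸)¹¹ = a¹⁰, (a⁸)¹² = a⁵, (a⁸)¹³ = e.
The smallest positive k with (a⁸)ᵏ = e is 13, so |⟨a⁸⟩| = 13.

Answer: 13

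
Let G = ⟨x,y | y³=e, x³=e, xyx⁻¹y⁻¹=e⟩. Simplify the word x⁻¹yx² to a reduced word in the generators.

Multiply left to right, reducing at each step:
  (x²) · y = x²y
  (x²y) · x² = xy

Answer: xy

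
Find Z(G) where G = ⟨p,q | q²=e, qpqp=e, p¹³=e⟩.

An element z ∈ Z(G) iff z commutes with every generator.
For example e is central: e·p = p = p·e; e·q = q = q·e.
Whereas p ∉ Z(G) since p·q = pq ≠ p¹²q = q·p.
Checking each of the 26 elements this way gives Z(G) = {e}, of order 1.

Answer: {e}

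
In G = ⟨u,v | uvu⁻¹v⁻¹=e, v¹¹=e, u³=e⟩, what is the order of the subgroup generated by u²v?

|⟨u²v⟩| equals the order of u²v. Compute successive powers until reaching e:
  (u²v)¹ = u²v, (u²v)² = uv², (u²v)³ = v³, (u²v)⁴ = u²v⁴, (u²v)⁵ = uv⁵, (u²v)⁶ = v⁶, (u²v)⁷ = u²v⁷, (u²v)⁸ = uv⁸, (u²v)⁹ = v⁹, (u²v)¹⁰ = u²v¹⁰, (u²v)¹¹ = u, (u²v)¹² = v, (u²v)¹³ = u²v², (u²v)¹⁴ = uv³, (u²v)¹⁵ = v⁴, (u²v)¹⁶ = u²v⁵, (u²v)¹⁷ = uv⁶, (u²v)¹⁸ = v⁷, (u²v)¹⁹ = u²v⁸, (u²v)²⁰ = uv⁹, (u²v)²¹ = v¹⁰, (u²v)²² = u², (u²v)²³ = uv, (u²v)²⁴ = v², (u²v)²⁵ = u²v³, (u²v)²⁶ = uv⁴, (u²v)²⁷ = v⁵, (u²v)²⁸ = u²v⁶, (u²v)²⁹ = uv⁷, (u²v)³⁰ = v⁸, (u²v)³¹ = u²v⁹, (u²v)³² = uv¹⁰, (u²v)³³ = e.
The smallest positive k with (u²v)ᵏ = e is 33, so |⟨u²v⟩| = 33.

Answer: 33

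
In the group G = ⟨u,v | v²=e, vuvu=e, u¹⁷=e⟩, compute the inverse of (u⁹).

The order of (u⁹) is 17 (smallest k with (u⁹)ᵏ = e), so (u⁹)⁻¹ = (u⁹)¹⁶ = u⁸.
Check: (u⁹) · (u⁸) → (u⁹) · u⁸ = e, giving e as required.

Answer: u⁸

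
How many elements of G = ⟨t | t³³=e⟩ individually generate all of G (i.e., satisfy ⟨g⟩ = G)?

G is cyclic of order 33. An element generates G iff its order is 33, and a cyclic group of order 33 has exactly φ(33) = 20 such elements.

Answer: 20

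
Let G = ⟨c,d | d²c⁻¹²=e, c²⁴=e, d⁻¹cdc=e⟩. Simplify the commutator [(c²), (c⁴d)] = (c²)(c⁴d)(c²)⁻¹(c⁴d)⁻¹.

[(c²), (c⁴d)] = (c²)·(c⁴d)·(c²)⁻¹·(c⁴d)⁻¹.
  (c²) · (c⁴d) = c⁶d
  (c⁶d) · (c²²) = c⁸d
  (c⁸d) · (c⁴d⁻¹) = c⁴

Answer: c⁴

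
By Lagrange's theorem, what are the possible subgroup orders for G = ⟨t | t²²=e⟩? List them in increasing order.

|G| = 22 = 2 · 11. By Lagrange's theorem the order of any subgroup divides 22; the divisors of 22 are 1, 2, 11, 22.

Answer: 1, 2, 11, 22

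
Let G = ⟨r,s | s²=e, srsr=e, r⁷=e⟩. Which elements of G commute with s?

⟨s⟩ ⊆ C_G(s) since powers of s commute with s; so |C_G(s)| ≥ |⟨s⟩| = 2.
By orbit–stabilizer, |C_G(s)| = |G| / |conj. class of s| = 14 / 7 = 2.
The 2 elements commuting with s are {e, s}.

Answer: {e, s}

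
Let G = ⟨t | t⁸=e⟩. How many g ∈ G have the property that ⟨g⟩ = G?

G is cyclic of order 8. An element generates G iff its order is 8, and a cyclic group of order 8 has exactly φ(8) = 4 such elements.

Answer: 4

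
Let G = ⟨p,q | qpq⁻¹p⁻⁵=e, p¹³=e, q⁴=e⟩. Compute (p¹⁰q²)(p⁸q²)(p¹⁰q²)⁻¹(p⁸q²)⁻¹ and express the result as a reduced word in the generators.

[(p¹⁰q²), (p⁸q²)] = (p¹⁰q²)·(p⁸q²)·(p¹⁰q²)⁻¹·(p⁸q²)⁻¹.
  (p¹⁰q²) · (p⁸q²) = p²
  (p²) · (p¹⁰q²) = p¹²q²
  (p¹²q²) · (p⁸q²) = p⁴

Answer: p⁴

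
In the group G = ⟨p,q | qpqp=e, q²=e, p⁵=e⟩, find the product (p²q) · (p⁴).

Compute (p²q) · (p⁴) by multiplying left to right and reducing via the relations at each step:
  (p²q) · p⁴ = p³q

Answer: p³q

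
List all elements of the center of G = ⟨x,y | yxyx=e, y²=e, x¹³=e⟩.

An element z ∈ Z(G) iff z commutes with every generator.
For example e is central: e·x = x = x·e; e·y = y = y·e.
Whereas x ∉ Z(G) since x·y = xy ≠ x¹²y = y·x.
Checking each of the 26 elements this way gives Z(G) = {e}, of order 1.

Answer: {e}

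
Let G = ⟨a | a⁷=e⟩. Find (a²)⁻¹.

The order of (a²) is 7 (smallest k with (a²)ᵏ = e), so (a²)⁻¹ = (a²)⁶ = a⁵.
Check: (a²) · (a⁵) → (a²) · a⁵ = e, giving e as required.

Answer: a⁵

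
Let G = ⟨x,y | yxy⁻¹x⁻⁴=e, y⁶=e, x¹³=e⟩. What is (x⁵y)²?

Compute successive powers of (x⁵y), reducing at each step:
  (x⁵y)²: (x⁵y) · x⁵ = x¹²y;   (x¹²y) · y = x¹²y²

Answer: x¹²y²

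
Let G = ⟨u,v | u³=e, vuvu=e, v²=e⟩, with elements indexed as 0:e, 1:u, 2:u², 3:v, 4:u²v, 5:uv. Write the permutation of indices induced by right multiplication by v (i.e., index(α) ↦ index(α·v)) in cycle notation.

(0 3)(1 5)(2 4)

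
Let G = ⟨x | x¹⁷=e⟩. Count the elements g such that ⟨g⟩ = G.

G is cyclic of order 17. An element generates G iff its order is 17, and a cyclic group of order 17 has exactly φ(17) = 16 such elements.

Answer: 16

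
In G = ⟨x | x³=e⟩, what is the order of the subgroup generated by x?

|⟨x⟩| equals the order of x. Compute successive powers until reaching e:
  x¹ = x, x² = x², x³ = e.
The smallest positive k with xᵏ = e is 3, so |⟨x⟩| = 3.

Answer: 3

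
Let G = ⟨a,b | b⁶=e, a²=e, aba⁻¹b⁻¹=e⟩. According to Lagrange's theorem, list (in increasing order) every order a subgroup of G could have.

|G| = 12 = 2² · 3. By Lagrange's theorem the order of any subgroup divides 12; the divisors of 12 are 1, 2, 3, 4, 6, 12.

Answer: 1, 2, 3, 4, 6, 12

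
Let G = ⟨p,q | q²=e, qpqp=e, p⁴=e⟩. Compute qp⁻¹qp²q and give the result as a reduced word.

Multiply left to right, reducing at each step:
  q · p⁻¹ = pq
  (pq) · q = p
  p · p² = p³
  (p³) · q = p³q

Answer: p³q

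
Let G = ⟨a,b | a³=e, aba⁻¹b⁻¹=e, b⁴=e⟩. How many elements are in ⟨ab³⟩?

|⟨ab³⟩| equals the order of ab³. Compute successive powers until reaching e:
  (ab³)¹ = ab³, (ab³)² = a²b², (ab³)³ = b, (ab³)⁴ = a, (ab³)⁵ = a²b³, (ab³)⁶ = b², (ab³)⁷ = ab, (ab³)⁸ = a², (ab³)⁹ = b³, (ab³)¹⁰ = ab², (ab³)¹¹ = a²b, (ab³)¹² = e.
The smallest positive k with (ab³)ᵏ = e is 12, so |⟨ab³⟩| = 12.

Answer: 12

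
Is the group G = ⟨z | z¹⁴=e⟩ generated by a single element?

|G| = 14. The element z has order 14 (its powers give 14 distinct elements), so ⟨z⟩ = G and G is cyclic.

Answer: Yes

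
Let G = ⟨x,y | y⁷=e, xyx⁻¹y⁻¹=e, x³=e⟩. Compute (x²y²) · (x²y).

Compute (x²y²) · (x²y) by multiplying left to right and reducing via the relations at each step:
  (x²y²) · x² = xy²
  (xy²) · y = xy³

Answer: xy³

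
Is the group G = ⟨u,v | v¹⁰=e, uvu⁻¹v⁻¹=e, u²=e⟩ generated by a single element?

|G| = 20, but the maximum element order in G is 10 < 20. No single element generates all of G, so G is not cyclic.

Answer: No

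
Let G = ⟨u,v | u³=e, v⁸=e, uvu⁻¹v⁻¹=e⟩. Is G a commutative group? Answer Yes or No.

Each pair of generators commutes: u·v = uv = v·u. Since the generators pairwise commute, every element of G commutes with every other, so G is abelian.

Answer: Yes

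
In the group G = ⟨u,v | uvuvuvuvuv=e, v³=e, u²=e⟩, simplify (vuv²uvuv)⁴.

Compute successive powers of (vuv²uvuv), reducing at each step:
  (vuv²uvuv)²: (vuv²uvuv) · v = vuv²uvuv²;   (vuv²uvuv²) · u = vuv²uvuv²u;   (vuv²uvuv²u) · v² = v²uvuv²uvu;   (v²uvuv²uvu) · u = v²uvuv²uv;   (v²uvuv²uv) · v = v²uvuv²uv²;   (v²uvuv²uv²) · u = v²uv²uvuv;   (v²uv²uvuv) · v = v²uv²uvuv²
  (vuv²uvuv)³: (v²uv²uvuv²) · v = v²uv²uvu;   (v²uv²uvu) · u = v²uv²uv;   (v²uv²uv) · v² = v²uv²u;   (v²uv²u) · u = v²uv²;   (v²uv²) · v = v²u;   (v²u) · u = v²;   (v²) · v = e
  (vuv²uvuv)⁴: e · v = v;   v · u = vu;   (vu) · v² = vuv²;   (vuv²) · u = vuv²u;   (vuv²u) · v = vuv²uv;   (vuv²uv) · u = vuv²uvu;   (vuv²uvu) · v = vuv²uvuv

Answer: vuv²uvuv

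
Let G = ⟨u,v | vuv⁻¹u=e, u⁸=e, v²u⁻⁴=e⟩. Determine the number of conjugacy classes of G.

The conjugacy classes (representative and size) are:
  [e] (size 1), [u⁷] (size 2), [u²] (size 2), [u⁵] (size 2), [u⁴] (size 1), [u²v⁻¹] (size 4), [u³v] (size 4).
Class equation: 1 + 2 + 2 + 2 + 1 + 4 + 4 = 16 = |G|. So G has 7 conjugacy classes.

Answer: 7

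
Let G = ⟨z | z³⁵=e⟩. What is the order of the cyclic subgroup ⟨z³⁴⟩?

|⟨z³⁴⟩| equals the order of z³⁴. Compute successive powers until reaching e:
  (z³⁴)¹ = z³⁴, (z³⁴)² = z³³, (z³⁴)³ = z³², (z³⁴)⁴ = z³¹, (z³⁴)⁵ = z³⁰, (z³⁴)⁶ = z²⁹, (z³⁴)⁷ = z²⁸, (z³⁴)⁸ = z²⁷, (z³⁴)⁹ = z²⁶, (z³⁴)¹⁰ = z²⁵, (z³⁴)¹¹ = z²⁴, (z³⁴)¹² = z²³, (z³⁴)¹³ = z²², (z³⁴)¹⁴ = z²¹, (z³⁴)¹⁵ = z²⁰, (z³⁴)¹⁶ = z¹⁹, (z³⁴)¹⁷ = z¹⁸, (z³⁴)¹⁸ = z¹⁷, (z³⁴)¹⁹ = z¹⁶, (z³⁴)²⁰ = z¹⁵, (z³⁴)²¹ = z¹⁴, (z³⁴)²² = z¹³, (z³⁴)²³ = z¹², (z³⁴)²⁴ = z¹¹, (z³⁴)²⁵ = z¹⁰, (z³⁴)²⁶ = z⁹, (z³⁴)²⁷ = z⁸, (z³⁴)²⁸ = z⁷, (z³⁴)²⁹ = z⁶, (z³⁴)³⁰ = z⁵, (z³⁴)³¹ = z⁴, (z³⁴)³² = z³, (z³⁴)³³ = z², (z³⁴)³⁴ = z, (z³⁴)³⁵ = e.
The smallest positive k with (z³⁴)ᵏ = e is 35, so |⟨z³⁴⟩| = 35.

Answer: 35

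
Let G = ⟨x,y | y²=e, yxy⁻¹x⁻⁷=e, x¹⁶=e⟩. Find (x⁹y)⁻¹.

The order of (x⁹y) is 4 (smallest k with (x⁹y)ᵏ = e), so (x⁹y)⁻¹ = (x⁹y)³ = xy.
Check: (x⁹y) · (xy) → (x⁹y) · x = y;   y · y = e, giving e as required.

Answer: xy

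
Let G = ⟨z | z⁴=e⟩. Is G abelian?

G has a single generator, so G is cyclic and hence abelian.

Answer: Yes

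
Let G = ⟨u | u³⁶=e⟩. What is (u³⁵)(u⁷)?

Compute (u³⁵) · (u⁷) by multiplying left to right and reducing via the relations at each step:
  (u³⁵) · u⁷ = u⁶

Answer: u⁶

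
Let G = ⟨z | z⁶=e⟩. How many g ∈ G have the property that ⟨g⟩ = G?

G is cyclic of order 6. An element generates G iff its order is 6, and a cyclic group of order 6 has exactly φ(6) = 2 such elements.

Answer: 2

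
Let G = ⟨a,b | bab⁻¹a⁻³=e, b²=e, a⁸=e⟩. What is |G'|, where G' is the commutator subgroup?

G' = [G, G] is generated by all commutators. The generator-pair commutators are: [a, b] = a⁶.
The subgroup they normally generate is {e, a², a⁴, a⁶}, of order 4.
Check: |G/G'| = 16/4 = 4 is the order of the abelianisation.

Answer: 4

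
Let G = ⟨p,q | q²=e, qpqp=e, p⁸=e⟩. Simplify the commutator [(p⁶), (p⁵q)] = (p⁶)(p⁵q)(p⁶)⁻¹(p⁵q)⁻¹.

[(p⁶), (p⁵q)] = (p⁶)·(p⁵q)·(p⁶)⁻¹·(p⁵q)⁻¹.
  (p⁶) · (p⁵q) = p³q
  (p³q) · (p²) = pq
  (pq) · (p⁵q) = p⁴

Answer: p⁴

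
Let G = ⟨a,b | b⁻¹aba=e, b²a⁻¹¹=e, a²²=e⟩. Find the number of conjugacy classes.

The conjugacy classes (representative and size) are:
  [e] (size 1), [a²¹] (size 2), [a²] (size 2), [a³] (size 2), [a¹⁸] (size 2), [a¹⁷] (size 2), [a⁶] (size 2), [a⁷] (size 2), [a⁸] (size 2), [a¹³] (size 2), [a¹²] (size 2), [a¹¹] (size 1), [a¹⁰b] (size 11), [a⁷b] (size 11).
Class equation: 1 + 2 + 2 + 2 + 2 + 2 + 2 + 2 + 2 + 2 + 2 + 1 + 11 + 11 = 44 = |G|. So G has 14 conjugacy classes.

Answer: 14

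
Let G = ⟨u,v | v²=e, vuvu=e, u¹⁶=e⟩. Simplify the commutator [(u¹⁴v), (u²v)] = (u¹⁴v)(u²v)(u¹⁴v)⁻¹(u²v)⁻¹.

[(u¹⁴v), (u²v)] = (u¹⁴v)·(u²v)·(u¹⁴v)⁻¹·(u²v)⁻¹.
  (u¹⁴v) · (u²v) = u¹²
  (u¹²) · (u¹⁴v) = u¹⁰v
  (u¹⁰v) · (u²v) = u⁸

Answer: u⁸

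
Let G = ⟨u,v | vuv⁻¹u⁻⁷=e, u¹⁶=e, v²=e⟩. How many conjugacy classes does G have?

The conjugacy classes (representative and size) are:
  [e] (size 1), [u] (size 2), [u¹⁴] (size 2), [u³] (size 2), [u⁴] (size 2), [u¹⁰] (size 2), [u⁸] (size 1), [u⁹] (size 2), [u¹¹] (size 2), [u¹⁰v] (size 8), [uv] (size 8).
Class equation: 1 + 2 + 2 + 2 + 2 + 2 + 1 + 2 + 2 + 8 + 8 = 32 = |G|. So G has 11 conjugacy classes.

Answer: 11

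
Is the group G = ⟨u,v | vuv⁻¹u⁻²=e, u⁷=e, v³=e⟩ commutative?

u·v = uv but v·u = u²v, so u·v ≠ v·u and G is not abelian.

Answer: No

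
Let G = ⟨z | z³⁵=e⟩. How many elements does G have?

G is generated by a single element, so G is cyclic. The relator gives z³⁵ = e and no smaller power is forced to be e, so the 35 powers {e, z, z², z³, z⁴, z⁵, z⁶, z⁷, z⁸, z⁹, z²², z²³, z²¹, z²⁰, z²⁴, z²⁵, z²⁶, z²⁷, z²⁸, z²⁹, z³², z³³, z³¹, z³⁰, z³⁴, z¹², z¹³, z¹¹, z¹⁰, z¹⁴, z¹⁵, z¹⁶, z¹⁷, z¹⁸, z¹⁹} are distinct. Hence |G| = 35.

Answer: 35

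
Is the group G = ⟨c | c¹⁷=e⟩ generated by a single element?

|G| = 17. The element c has order 17 (its powers give 17 distinct elements), so ⟨c⟩ = G and G is cyclic.

Answer: Yes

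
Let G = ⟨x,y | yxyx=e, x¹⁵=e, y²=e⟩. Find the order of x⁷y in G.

Compute successive powers until reaching e:
  (x⁷y)¹ = x⁷y, (x⁷y)² = e.
The smallest positive k with (x⁷y)ᵏ = e is 2.

Answer: 2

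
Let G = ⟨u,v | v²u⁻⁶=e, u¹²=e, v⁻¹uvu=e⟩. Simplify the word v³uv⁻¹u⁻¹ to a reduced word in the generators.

Multiply left to right, reducing at each step:
  (v⁻¹) · u = u⁵v
  (u⁵v) · v⁻¹ = u⁵
  (u⁵) · u⁻¹ = u⁴

Answer: u⁴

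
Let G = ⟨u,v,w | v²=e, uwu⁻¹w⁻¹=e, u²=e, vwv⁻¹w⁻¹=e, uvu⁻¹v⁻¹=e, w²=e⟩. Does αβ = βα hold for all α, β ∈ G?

Each pair of generators commutes: u·v = uv = v·u; u·w = uw = w·u; v·w = vw = w·v. Since the generators pairwise commute, every element of G commutes with every other, so G is abelian.

Answer: Yes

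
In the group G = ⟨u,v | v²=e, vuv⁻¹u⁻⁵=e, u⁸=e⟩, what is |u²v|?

Compute successive powers until reaching e:
  (u²v)¹ = u²v, (u²v)² = u⁴, (u²v)³ = u⁶v, (u²v)⁴ = e.
The smallest positive k with (u²v)ᵏ = e is 4.

Answer: 4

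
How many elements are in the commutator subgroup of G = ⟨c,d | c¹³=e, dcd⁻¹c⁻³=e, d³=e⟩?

G' = [G, G] is generated by all commutators. The generator-pair commutators are: [c, d] = c¹¹.
The subgroup they normally generate is {e, c, c², c³, c⁴, c⁵, c⁶, c⁷, c⁸, c⁹, c¹⁰, c¹¹, c¹²}, of order 13.
Check: |G/G'| = 39/13 = 3 is the order of the abelianisation.

Answer: 13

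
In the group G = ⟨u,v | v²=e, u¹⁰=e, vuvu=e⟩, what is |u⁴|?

Compute successive powers until reaching e:
  (u⁴)¹ = u⁴, (u⁴)² = u⁸, (u⁴)³ = u², (u⁴)⁴ = u⁶, (u⁴)⁵ = e.
The smallest positive k with (u⁴)ᵏ = e is 5.

Answer: 5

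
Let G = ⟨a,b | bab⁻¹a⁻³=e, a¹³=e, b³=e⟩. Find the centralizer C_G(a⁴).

⟨a⁴⟩ ⊆ C_G(a⁴) since powers of a⁴ commute with a⁴; so |C_G(a⁴)| ≥ |⟨a⁴⟩| = 13.
By orbit–stabilizer, |C_G(a⁴)| = |G| / |conj. class of a⁴| = 39 / 3 = 13.
The 13 elements commuting with a⁴ are {e, a, a², a³, a⁴, a⁵, a⁶, a⁷, a⁸, a⁹, a¹⁰, a¹¹, a¹²}.

Answer: {e, a, a², a³, a⁴, a⁵, a⁶, a⁷, a⁸, a⁹, a¹⁰, a¹¹, a¹²}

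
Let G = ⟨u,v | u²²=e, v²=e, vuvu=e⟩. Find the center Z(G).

An element z ∈ Z(G) iff z commutes with every generator.
For example u¹¹ is central: (u¹¹)·u = u¹² = u·(u¹¹); (u¹¹)·v = u¹¹v = v·(u¹¹).
Whereas u ∉ Z(G) since u·v = uv ≠ u²¹v = v·u.
Checking each of the 44 elements this way gives Z(G) = {e, u¹¹}, of order 2.

Answer: {e, u¹¹}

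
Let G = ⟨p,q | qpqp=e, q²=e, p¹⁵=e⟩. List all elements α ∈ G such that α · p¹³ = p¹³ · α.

⟨p¹³⟩ ⊆ C_G(p¹³) since powers of p¹³ commute with p¹³; so |C_G(p¹³)| ≥ |⟨p¹³⟩| = 15.
By orbit–stabilizer, |C_G(p¹³)| = |G| / |conj. class of p¹³| = 30 / 2 = 15.
The 15 elements commuting with p¹³ are {e, p, p², p³, p⁴, p⁵, p⁶, p⁷, p⁸, p⁹, p¹⁰, p¹¹, p¹², p¹³, p¹⁴}.

Answer: {e, p, p², p³, p⁴, p⁵, p⁶, p⁷, p⁸, p⁹, p¹⁰, p¹¹, p¹², p¹³, p¹⁴}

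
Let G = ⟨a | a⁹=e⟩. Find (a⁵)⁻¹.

The order of (a⁵) is 9 (smallest k with (a⁵)ᵏ = e), so (a⁵)⁻¹ = (a⁵)⁸ = a⁴.
Check: (a⁵) · (a⁴) → (a⁵) · a⁴ = e, giving e as required.

Answer: a⁴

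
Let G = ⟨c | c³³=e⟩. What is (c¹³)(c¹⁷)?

Compute (c¹³) · (c¹⁷) by multiplying left to right and reducing via the relations at each step:
  (c¹³) · c¹⁷ = c³⁰

Answer: c³⁰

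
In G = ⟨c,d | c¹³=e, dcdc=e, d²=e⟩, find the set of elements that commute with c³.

⟨c³⟩ ⊆ C_G(c³) since powers of c³ commute with c³; so |C_G(c³)| ≥ |⟨c³⟩| = 13.
By orbit–stabilizer, |C_G(c³)| = |G| / |conj. class of c³| = 26 / 2 = 13.
The 13 elements commuting with c³ are {e, c, c², c³, c⁴, c⁵, c⁶, c⁷, c⁸, c⁹, c¹⁰, c¹¹, c¹²}.

Answer: {e, c, c², c³, c⁴, c⁵, c⁶, c⁷, c⁸, c⁹, c¹⁰, c¹¹, c¹²}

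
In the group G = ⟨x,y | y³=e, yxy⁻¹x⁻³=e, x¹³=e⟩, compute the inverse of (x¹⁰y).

The order of (x¹⁰y) is 3 (smallest k with (x¹⁰y)ᵏ = e), so (x¹⁰y)⁻¹ = (x¹⁰y)² = xy².
Check: (x¹⁰y) · (xy²) → (x¹⁰y) · x = y;   y · y² = e, giving e as required.

Answer: xy²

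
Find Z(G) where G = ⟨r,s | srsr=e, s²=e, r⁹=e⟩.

An element z ∈ Z(G) iff z commutes with every generator.
For example e is central: e·r = r = r·e; e·s = s = s·e.
Whereas r ∉ Z(G) since r·s = rs ≠ r⁸s = s·r.
Checking each of the 18 elements this way gives Z(G) = {e}, of order 1.

Answer: {e}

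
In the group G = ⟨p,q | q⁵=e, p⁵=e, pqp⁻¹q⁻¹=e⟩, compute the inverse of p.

The order of p is 5 (smallest k with pᵏ = e), so p⁻¹ = p⁴ = p⁴.
Check: p · (p⁴) → p · p⁴ = e, giving e as required.

Answer: p⁴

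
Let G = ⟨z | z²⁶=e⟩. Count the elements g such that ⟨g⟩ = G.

G is cyclic of order 26. An element generates G iff its order is 26, and a cyclic group of order 26 has exactly φ(26) = 12 such elements.

Answer: 12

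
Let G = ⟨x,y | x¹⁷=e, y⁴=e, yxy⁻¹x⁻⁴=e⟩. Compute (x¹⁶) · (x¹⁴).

Compute (x¹⁶) · (x¹⁴) by multiplying left to right and reducing via the relations at each step:
  (x¹⁶) · x¹⁴ = x¹³

Answer: x¹³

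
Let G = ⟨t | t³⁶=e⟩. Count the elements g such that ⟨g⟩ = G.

G is cyclic of order 36. An element generates G iff its order is 36, and a cyclic group of order 36 has exactly φ(36) = 12 such elements.

Answer: 12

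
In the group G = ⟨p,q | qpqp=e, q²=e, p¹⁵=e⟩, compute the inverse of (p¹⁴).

The order of (p¹⁴) is 15 (smallest k with (p¹⁴)ᵏ = e), so (p¹⁴)⁻¹ = (p¹⁴)¹⁴ = p.
Check: (p¹⁴) · p → (p¹⁴) · p = e, giving e as required.

Answer: p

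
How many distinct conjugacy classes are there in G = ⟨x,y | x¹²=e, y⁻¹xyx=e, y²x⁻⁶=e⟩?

The conjugacy classes (representative and size) are:
  [e] (size 1), [x¹¹] (size 2), [x²] (size 2), [x⁹] (size 2), [x⁴] (size 2), [x⁵] (size 2), [x⁶] (size 1), [x²y] (size 6), [xy] (size 6).
Class equation: 1 + 2 + 2 + 2 + 2 + 2 + 1 + 6 + 6 = 24 = |G|. So G has 9 conjugacy classes.

Answer: 9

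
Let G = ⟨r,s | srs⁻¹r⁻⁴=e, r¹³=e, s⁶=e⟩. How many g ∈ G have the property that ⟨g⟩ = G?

⟨g⟩ = G would require ord(g) = |G| = 78, but the maximum element order in G is 13 < 78. So G is not cyclic and no single element generates it: the count is 0.

Answer: 0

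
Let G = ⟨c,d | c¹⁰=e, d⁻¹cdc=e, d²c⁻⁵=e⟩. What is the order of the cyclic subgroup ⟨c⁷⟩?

|⟨c⁷⟩| equals the order of c⁷. Compute successive powers until reaching e:
  (c⁷)¹ = c⁷, (c⁷)² = c⁴, (c⁷)³ = c, (c⁷)⁴ = c⁸, (c⁷)⁵ = c⁵, (c⁷)⁶ = c², (c⁷)⁷ = c⁹, (c⁷)⁸ = c⁶, (c⁷)⁹ = c³, (c⁷)¹⁰ = e.
The smallest positive k with (c⁷)ᵏ = e is 10, so |⟨c⁷⟩| = 10.

Answer: 10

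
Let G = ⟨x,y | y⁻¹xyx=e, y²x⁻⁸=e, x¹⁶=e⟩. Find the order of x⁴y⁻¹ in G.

Compute successive powers until reaching e:
  (x⁴y⁻¹)¹ = x⁴y⁻¹, (x⁴y⁻¹)² = x⁸, (x⁴y⁻¹)³ = x⁴y, (x⁴y⁻¹)⁴ = e.
The smallest positive k with (x⁴y⁻¹)ᵏ = e is 4.

Answer: 4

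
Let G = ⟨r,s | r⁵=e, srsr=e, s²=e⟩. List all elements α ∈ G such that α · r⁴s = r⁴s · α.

⟨r⁴s⟩ ⊆ C_G(r⁴s) since powers of r⁴s commute with r⁴s; so |C_G(r⁴s)| ≥ |⟨r⁴s⟩| = 2.
By orbit–stabilizer, |C_G(r⁴s)| = |G| / |conj. class of r⁴s| = 10 / 5 = 2.
The 2 elements commuting with r⁴s are {e, r⁴s}.

Answer: {e, r⁴s}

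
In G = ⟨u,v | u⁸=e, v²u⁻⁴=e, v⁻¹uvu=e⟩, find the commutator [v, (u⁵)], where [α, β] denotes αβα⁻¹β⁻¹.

[v, (u⁵)] = v·(u⁵)·v⁻¹·(u⁵)⁻¹.
  v · (u⁵) = u³v
  (u³v) · (v⁻¹) = u³
  (u³) · (u³) = u⁶

Answer: u⁶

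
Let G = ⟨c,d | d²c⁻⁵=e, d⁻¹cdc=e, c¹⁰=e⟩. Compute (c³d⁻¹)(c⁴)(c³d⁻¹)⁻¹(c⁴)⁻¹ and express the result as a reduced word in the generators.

[(c³d⁻¹), (c⁴)] = (c³d⁻¹)·(c⁴)·(c³d⁻¹)⁻¹·(c⁴)⁻¹.
  (c³d⁻¹) · (c⁴) = c⁴d
  (c⁴d) · (c³d) = c⁶
  (c⁶) · (c⁶) = c²

Answer: c²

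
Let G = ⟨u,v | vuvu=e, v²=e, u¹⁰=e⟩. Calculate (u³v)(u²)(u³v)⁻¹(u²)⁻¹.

[(u³v), (u²)] = (u³v)·(u²)·(u³v)⁻¹·(u²)⁻¹.
  (u³v) · (u²) = uv
  (uv) · (u³v) = u⁸
  (u⁸) · (u⁸) = u⁶

Answer: u⁶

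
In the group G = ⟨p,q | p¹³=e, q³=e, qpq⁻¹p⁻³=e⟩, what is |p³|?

Compute successive powers until reaching e:
  (p³)¹ = p³, (p³)² = p⁶, (p³)³ = p⁹, (p³)⁴ = p¹², (p³)⁵ = p², (p³)⁶ = p⁵, (p³)⁷ = p⁸, (p³)⁸ = p¹¹, (p³)⁹ = p, (p³)¹⁰ = p⁴, (p³)¹¹ = p⁷, (p³)¹² = p¹⁰, (p³)¹³ = e.
The smallest positive k with (p³)ᵏ = e is 13.

Answer: 13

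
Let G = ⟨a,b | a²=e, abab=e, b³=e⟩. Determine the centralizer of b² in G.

⟨b²⟩ ⊆ C_G(b²) since powers of b² commute with b²; so |C_G(b²)| ≥ |⟨b²⟩| = 3.
By orbit–stabilizer, |C_G(b²)| = |G| / |conj. class of b²| = 6 / 2 = 3.
The 3 elements commuting with b² are {e, b, b²}.

Answer: {e, b, b²}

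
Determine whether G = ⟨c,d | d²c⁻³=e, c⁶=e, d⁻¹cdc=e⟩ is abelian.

c·d = cd but d·c = c²d⁻¹, so c·d ≠ d·c and G is not abelian.

Answer: No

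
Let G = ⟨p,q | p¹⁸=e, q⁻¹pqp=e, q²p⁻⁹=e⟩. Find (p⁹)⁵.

Compute successive powers of (p⁹), reducing at each step:
  (p⁹)²: (p⁹) · p⁹ = e
  (p⁹)³: e · p⁹ = p⁹
  (p⁹)⁴: (p⁹) · p⁹ = e
  (p⁹)⁵: e · p⁹ = p⁹

Answer: p⁹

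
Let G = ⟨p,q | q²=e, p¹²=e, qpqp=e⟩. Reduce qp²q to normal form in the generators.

Multiply left to right, reducing at each step:
  q · p² = p¹⁰q
  (p¹⁰q) · q = p¹⁰

Answer: p¹⁰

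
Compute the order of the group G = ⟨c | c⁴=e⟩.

G is generated by a single element, so G is cyclic. The relator gives c⁴ = e and no smaller power is forced to be e, so the 4 powers {c, e, c², c³} are distinct. Hence |G| = 4.

Answer: 4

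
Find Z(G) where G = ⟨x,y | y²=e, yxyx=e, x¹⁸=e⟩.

An element z ∈ Z(G) iff z commutes with every generator.
For example x⁹ is central: (x⁹)·x = x¹⁰ = x·(x⁹); (x⁹)·y = x⁹y = y·(x⁹).
Whereas x ∉ Z(G) since x·y = xy ≠ x¹⁷y = y·x.
Checking each of the 36 elements this way gives Z(G) = {e, x⁹}, of order 2.

Answer: {e, x⁹}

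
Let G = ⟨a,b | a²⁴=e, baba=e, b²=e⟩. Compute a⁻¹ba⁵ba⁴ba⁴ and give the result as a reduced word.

Multiply left to right, reducing at each step:
  (a²³) · b = a²³b
  (a²³b) · a⁵ = a¹⁸b
  (a¹⁸b) · b = a¹⁸
  (a¹⁸) · a⁴ = a²²
  (a²²) · b = a²²b
  (a²²b) · a⁴ = a¹⁸b

Answer: a¹⁸b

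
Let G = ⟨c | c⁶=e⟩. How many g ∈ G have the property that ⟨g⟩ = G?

G is cyclic of order 6. An element generates G iff its order is 6, and a cyclic group of order 6 has exactly φ(6) = 2 such elements.

Answer: 2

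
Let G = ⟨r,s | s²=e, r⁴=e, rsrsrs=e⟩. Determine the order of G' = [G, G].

G' = [G, G] is generated by all commutators. The generator-pair commutators are: [r, s] = r²sr.
The subgroup they normally generate is {e, r², rs, sr³, r²sr, r³s, r²sr³, sr, rsr², sr²s, r²sr²s, r³sr²}, of order 12.
Check: |G/G'| = 24/12 = 2 is the order of the abelianisation.

Answer: 12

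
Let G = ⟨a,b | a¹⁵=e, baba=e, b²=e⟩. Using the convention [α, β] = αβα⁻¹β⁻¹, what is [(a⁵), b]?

[(a⁵), b] = (a⁵)·b·(a⁵)⁻¹·b⁻¹.
  (a⁵) · b = a⁵b
  (a⁵b) · (a¹⁰) = a¹⁰b
  (a¹⁰b) · b = a¹⁰

Answer: a¹⁰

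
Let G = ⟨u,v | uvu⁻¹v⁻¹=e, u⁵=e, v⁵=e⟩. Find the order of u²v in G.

Compute successive powers until reaching e:
  (u²v)¹ = u²v, (u²v)² = u⁴v², (u²v)³ = uv³, (u²v)⁴ = u³v⁴, (u²v)⁵ = e.
The smallest positive k with (u²v)ᵏ = e is 5.

Answer: 5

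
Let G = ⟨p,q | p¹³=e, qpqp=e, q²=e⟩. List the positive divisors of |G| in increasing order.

|G| = 26 = 2 · 13. By Lagrange's theorem the order of any subgroup divides 26; the divisors of 26 are 1, 2, 13, 26.

Answer: 1, 2, 13, 26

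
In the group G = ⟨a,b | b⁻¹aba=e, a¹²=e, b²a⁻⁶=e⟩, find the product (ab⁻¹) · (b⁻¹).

Compute (ab⁻¹) · (b⁻¹) by multiplying left to right and reducing via the relations at each step:
  (ab⁻¹) · b⁻¹ = a⁷

Answer: a⁷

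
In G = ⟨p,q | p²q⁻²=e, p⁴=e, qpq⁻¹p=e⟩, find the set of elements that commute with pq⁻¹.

⟨pq⁻¹⟩ ⊆ C_G(pq⁻¹) since powers of pq⁻¹ commute with pq⁻¹; so |C_G(pq⁻¹)| ≥ |⟨pq⁻¹⟩| = 4.
By orbit–stabilizer, |C_G(pq⁻¹)| = |G| / |conj. class of pq⁻¹| = 8 / 2 = 4.
The 4 elements commuting with pq⁻¹ are {e, p², pq⁻¹, pq}.

Answer: {e, p², pq⁻¹, pq}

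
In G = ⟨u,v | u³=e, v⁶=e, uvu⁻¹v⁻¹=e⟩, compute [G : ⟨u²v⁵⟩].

First find ord(u²v⁵) by computing successive powers:
  (u²v⁵)¹ = u²v⁵, (u²v⁵)² = uv⁴, (u²v⁵)³ = v³, (u²v⁵)⁴ = u²v², (u²v⁵)⁵ = uv, (u²v⁵)⁶ = e.
So |⟨u²v⁵⟩| = ord(u²v⁵) = 6. With |G| = 18, by Lagrange [G : ⟨u²v⁵⟩] = 18/6 = 3.

Answer: 3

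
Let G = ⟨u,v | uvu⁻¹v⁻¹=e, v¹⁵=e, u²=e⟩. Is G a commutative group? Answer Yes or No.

Each pair of generators commutes: u·v = uv = v·u. Since the generators pairwise commute, every element of G commutes with every other, so G is abelian.

Answer: Yes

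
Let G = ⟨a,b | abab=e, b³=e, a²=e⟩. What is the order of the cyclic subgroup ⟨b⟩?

|⟨b⟩| equals the order of b. Compute successive powers until reaching e:
  b¹ = b, b² = b², b³ = e.
The smallest positive k with bᵏ = e is 3, so |⟨b⟩| = 3.

Answer: 3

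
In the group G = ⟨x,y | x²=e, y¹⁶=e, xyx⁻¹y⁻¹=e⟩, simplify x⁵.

Compute successive powers of x, reducing at each step:
  x²: x · x = e
  x³: e · x = x
  x⁴: x · x = e
  x⁵: e · x = x

Answer: x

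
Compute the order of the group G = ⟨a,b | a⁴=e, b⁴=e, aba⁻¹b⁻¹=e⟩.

Enumerate words in the generators, reducing via the relations: the distinct elements are
  {a, b, e, ab, a², a³, b², b³, ab², ab³, a²b, a³b, a²b², a²b³, a³b², a³b³}.
No further products give new elements, so |G| = 16.

Answer: 16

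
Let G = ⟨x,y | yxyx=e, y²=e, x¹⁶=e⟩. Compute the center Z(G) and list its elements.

An element z ∈ Z(G) iff z commutes with every generator.
For example x⁸ is central: (x⁸)·x = x⁹ = x·(x⁸); (x⁸)·y = x⁸y = y·(x⁸).
Whereas x ∉ Z(G) since x·y = xy ≠ x¹⁵y = y·x.
Checking each of the 32 elements this way gives Z(G) = {e, x⁸}, of order 2.

Answer: {e, x⁸}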